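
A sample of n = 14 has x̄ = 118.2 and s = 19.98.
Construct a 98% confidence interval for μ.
(104.05, 132.35)

t-interval (σ unknown):
df = n - 1 = 13
t* = 2.650 for 98% confidence

Margin of error = t* · s/√n = 2.650 · 19.98/√14 = 14.15

CI: (104.05, 132.35)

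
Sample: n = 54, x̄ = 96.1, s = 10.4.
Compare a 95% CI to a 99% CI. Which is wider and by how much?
99% CI is wider by 1.88

df = 53
95% CI: t* = 2.006, (93.26, 98.94), width = 2 · t* · s/√n = 5.68
99% CI: t* = 2.672, (92.32, 99.88), width = 2 · t* · s/√n = 7.56

The 99% CI is wider by 7.56 - 5.68 = 1.88.
Higher confidence requires a wider interval.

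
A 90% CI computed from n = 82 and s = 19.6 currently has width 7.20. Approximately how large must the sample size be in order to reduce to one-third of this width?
n ≈ 738

CI width ∝ 1/√n
To reduce width by factor 3, need √n to grow by 3 → need 3² = 9 times as many samples.

Current: n = 82, width = 7.20
New: n = 738, width ≈ 2.38

Width reduced by factor of 7.20/2.38 = 3.03.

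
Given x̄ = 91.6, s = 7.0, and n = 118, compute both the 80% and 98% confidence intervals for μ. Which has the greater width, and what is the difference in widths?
98% CI is wider by 1.38

df = 117
80% CI: t* = 1.289, (90.77, 92.43), width = 2 · t* · s/√n = 1.66
98% CI: t* = 2.359, (90.08, 93.12), width = 2 · t* · s/√n = 3.04

The 98% CI is wider by 3.04 - 1.66 = 1.38.
Higher confidence requires a wider interval.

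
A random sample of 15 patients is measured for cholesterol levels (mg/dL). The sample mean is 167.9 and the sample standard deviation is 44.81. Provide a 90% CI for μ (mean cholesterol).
(147.53, 188.27)

t-interval (σ unknown):
df = n - 1 = 14
t* = 1.761 for 90% confidence

Margin of error = t* · s/√n = 1.761 · 44.81/√15 = 20.37

CI: (147.53, 188.27)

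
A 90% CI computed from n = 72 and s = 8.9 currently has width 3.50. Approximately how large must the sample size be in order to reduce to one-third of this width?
n ≈ 648

CI width ∝ 1/√n
To reduce width by factor 3, need √n to grow by 3 → need 3² = 9 times as many samples.

Current: n = 72, width = 3.50
New: n = 648, width ≈ 1.15

Width reduced by factor of 3.50/1.15 = 3.04.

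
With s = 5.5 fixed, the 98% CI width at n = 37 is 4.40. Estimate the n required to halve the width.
n ≈ 148

CI width ∝ 1/√n
To reduce width by factor 2, need √n to grow by 2 → need 2² = 4 times as many samples.

Current: n = 37, width = 4.40
New: n = 148, width ≈ 2.13

Width reduced by factor of 4.40/2.13 = 2.07.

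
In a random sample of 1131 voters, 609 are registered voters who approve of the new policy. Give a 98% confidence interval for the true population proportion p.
(0.504, 0.573)

Proportion CI:
p̂ = 609/1131 = 0.53846
SE = √(p̂(1-p̂)/n) = √(0.53846 · 0.46154 / 1131) = 0.01482

z* = 2.326
Margin = z* · SE = 2.326 · 0.01482 = 0.0345

CI: 0.53846 ± 0.0345 = (0.504, 0.573)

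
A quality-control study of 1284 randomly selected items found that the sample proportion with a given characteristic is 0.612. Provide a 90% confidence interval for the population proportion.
(0.590, 0.634)

Proportion CI:
SE = √(p̂(1-p̂)/n) = √(0.612 · 0.388 / 1284) = 0.01360

z* = 1.645
Margin = z* · SE = 1.645 · 0.01360 = 0.0224

CI: 0.612 ± 0.0224 = (0.590, 0.634)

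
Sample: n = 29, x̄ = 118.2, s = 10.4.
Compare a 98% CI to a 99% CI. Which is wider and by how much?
99% CI is wider by 1.14

df = 28
98% CI: t* = 2.467, (113.44, 122.96), width = 2 · t* · s/√n = 9.53
99% CI: t* = 2.763, (112.86, 123.54), width = 2 · t* · s/√n = 10.67

The 99% CI is wider by 10.67 - 9.53 = 1.14.
Higher confidence requires a wider interval.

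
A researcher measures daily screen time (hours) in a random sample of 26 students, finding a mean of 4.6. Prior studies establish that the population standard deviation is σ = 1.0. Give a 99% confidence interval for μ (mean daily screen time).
(4.09, 5.11)

z-interval (σ known):
z* = 2.576 for 99% confidence

Margin of error = z* · σ/√n = 2.576 · 1.0/√26 = 0.51

CI: (4.6 - 0.51, 4.6 + 0.51) = (4.09, 5.11)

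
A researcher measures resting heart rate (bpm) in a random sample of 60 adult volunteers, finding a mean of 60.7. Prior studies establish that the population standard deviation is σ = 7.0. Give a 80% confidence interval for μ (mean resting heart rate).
(59.54, 61.86)

z-interval (σ known):
z* = 1.282 for 80% confidence

Margin of error = z* · σ/√n = 1.282 · 7.0/√60 = 1.16

CI: (60.7 - 1.16, 60.7 + 1.16) = (59.54, 61.86)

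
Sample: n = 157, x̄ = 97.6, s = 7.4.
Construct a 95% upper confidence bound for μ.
μ ≤ 98.58

Upper bound (one-sided):
t* = 1.655 (one-sided for 95%)
Upper bound = x̄ + t* · s/√n = 97.6 + 1.655 · 7.4/√157 = 98.58

We are 95% confident that μ ≤ 98.58.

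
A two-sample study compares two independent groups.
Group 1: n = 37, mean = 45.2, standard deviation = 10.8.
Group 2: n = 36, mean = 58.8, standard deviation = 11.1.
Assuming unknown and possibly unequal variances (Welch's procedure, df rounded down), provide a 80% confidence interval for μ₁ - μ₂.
(-16.92, -10.28)

Difference: x̄₁ - x̄₂ = -13.60
SE = √(s₁²/n₁ + s₂²/n₂) = √(10.8²/37 + 11.1²/36) = 2.5642
df = 70.78 → 70 (Welch–Satterthwaite, rounded down)
t* = 1.294

CI: -13.60 ± 1.294 · 2.5642 = -13.60 ± 3.32 = (-16.92, -10.28)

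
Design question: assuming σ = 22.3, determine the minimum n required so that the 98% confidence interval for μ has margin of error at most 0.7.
n ≥ 5491

For margin E ≤ 0.7:
n ≥ (z* · σ / E)²
n ≥ (2.326 · 22.3 / 0.7)²
n ≥ 5490.77

Minimum n = 5491 (rounding up)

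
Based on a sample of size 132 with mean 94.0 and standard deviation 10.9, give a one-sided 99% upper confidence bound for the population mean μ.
μ ≤ 96.23

Upper bound (one-sided):
t* = 2.355 (one-sided for 99%)
Upper bound = x̄ + t* · s/√n = 94.0 + 2.355 · 10.9/√132 = 96.23

We are 99% confident that μ ≤ 96.23.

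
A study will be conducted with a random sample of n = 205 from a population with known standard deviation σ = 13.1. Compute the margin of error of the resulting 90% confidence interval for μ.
Margin of error = 1.51

Margin of error = z* · σ/√n
= 1.645 · 13.1/√205
= 1.645 · 13.1/14.3178
= 1.51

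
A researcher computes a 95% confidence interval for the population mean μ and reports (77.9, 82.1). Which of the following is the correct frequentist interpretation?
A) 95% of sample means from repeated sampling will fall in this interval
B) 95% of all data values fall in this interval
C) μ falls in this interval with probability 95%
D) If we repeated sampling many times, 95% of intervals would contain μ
D

A) Wrong — coverage applies to intervals containing μ, not to future x̄ values.
B) Wrong — a CI is about the parameter μ, not individual data values.
C) Wrong — μ is fixed; the randomness lives in the interval, not in μ.
D) Correct — this is the frequentist long-run coverage interpretation.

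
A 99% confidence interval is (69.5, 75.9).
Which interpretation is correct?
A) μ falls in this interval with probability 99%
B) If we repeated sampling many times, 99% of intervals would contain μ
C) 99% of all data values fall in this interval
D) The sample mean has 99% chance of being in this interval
B

A) Wrong — μ is fixed; the randomness lives in the interval, not in μ.
B) Correct — this is the frequentist long-run coverage interpretation.
C) Wrong — a CI is about the parameter μ, not individual data values.
D) Wrong — x̄ is observed and sits in the interval by construction.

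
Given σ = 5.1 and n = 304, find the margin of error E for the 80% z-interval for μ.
Margin of error = 0.37

Margin of error = z* · σ/√n
= 1.282 · 5.1/√304
= 1.282 · 5.1/17.4356
= 0.37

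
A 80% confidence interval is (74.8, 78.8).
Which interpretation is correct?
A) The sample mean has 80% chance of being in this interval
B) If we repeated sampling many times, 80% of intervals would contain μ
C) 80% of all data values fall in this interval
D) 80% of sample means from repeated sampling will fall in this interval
B

A) Wrong — x̄ is observed and sits in the interval by construction.
B) Correct — this is the frequentist long-run coverage interpretation.
C) Wrong — a CI is about the parameter μ, not individual data values.
D) Wrong — coverage applies to intervals containing μ, not to future x̄ values.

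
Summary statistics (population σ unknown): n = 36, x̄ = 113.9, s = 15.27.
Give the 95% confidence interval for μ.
(108.73, 119.07)

t-interval (σ unknown):
df = n - 1 = 35
t* = 2.030 for 95% confidence

Margin of error = t* · s/√n = 2.030 · 15.27/√36 = 5.17

CI: (108.73, 119.07)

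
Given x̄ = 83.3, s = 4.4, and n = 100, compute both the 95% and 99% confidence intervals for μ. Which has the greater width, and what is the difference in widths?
99% CI is wider by 0.56

df = 99
95% CI: t* = 1.984, (82.43, 84.17), width = 2 · t* · s/√n = 1.75
99% CI: t* = 2.626, (82.14, 84.46), width = 2 · t* · s/√n = 2.31

The 99% CI is wider by 2.31 - 1.75 = 0.56.
Higher confidence requires a wider interval.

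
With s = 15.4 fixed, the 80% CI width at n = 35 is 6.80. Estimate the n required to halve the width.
n ≈ 140

CI width ∝ 1/√n
To reduce width by factor 2, need √n to grow by 2 → need 2² = 4 times as many samples.

Current: n = 35, width = 6.80
New: n = 140, width ≈ 3.35

Width reduced by factor of 6.80/3.35 = 2.03.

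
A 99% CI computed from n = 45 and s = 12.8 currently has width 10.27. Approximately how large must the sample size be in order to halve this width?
n ≈ 180

CI width ∝ 1/√n
To reduce width by factor 2, need √n to grow by 2 → need 2² = 4 times as many samples.

Current: n = 45, width = 10.27
New: n = 180, width ≈ 4.97

Width reduced by factor of 10.27/4.97 = 2.07.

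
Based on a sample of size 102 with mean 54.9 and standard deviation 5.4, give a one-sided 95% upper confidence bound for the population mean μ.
μ ≤ 55.79

Upper bound (one-sided):
t* = 1.660 (one-sided for 95%)
Upper bound = x̄ + t* · s/√n = 54.9 + 1.660 · 5.4/√102 = 55.79

We are 95% confident that μ ≤ 55.79.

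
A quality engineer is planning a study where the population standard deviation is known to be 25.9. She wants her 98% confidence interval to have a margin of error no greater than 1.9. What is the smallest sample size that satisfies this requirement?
n ≥ 1006

For margin E ≤ 1.9:
n ≥ (z* · σ / E)²
n ≥ (2.326 · 25.9 / 1.9)²
n ≥ 1005.34

Minimum n = 1006 (rounding up)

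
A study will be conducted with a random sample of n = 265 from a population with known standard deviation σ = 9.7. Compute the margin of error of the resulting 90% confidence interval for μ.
Margin of error = 0.98

Margin of error = z* · σ/√n
= 1.645 · 9.7/√265
= 1.645 · 9.7/16.2788
= 0.98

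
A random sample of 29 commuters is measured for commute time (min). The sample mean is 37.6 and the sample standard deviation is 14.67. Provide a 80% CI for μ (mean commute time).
(34.02, 41.18)

t-interval (σ unknown):
df = n - 1 = 28
t* = 1.313 for 80% confidence

Margin of error = t* · s/√n = 1.313 · 14.67/√29 = 3.58

CI: (34.02, 41.18)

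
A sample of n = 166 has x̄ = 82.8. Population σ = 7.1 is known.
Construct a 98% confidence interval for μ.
(81.52, 84.08)

z-interval (σ known):
z* = 2.326 for 98% confidence

Margin of error = z* · σ/√n = 2.326 · 7.1/√166 = 1.28

CI: (82.8 - 1.28, 82.8 + 1.28) = (81.52, 84.08)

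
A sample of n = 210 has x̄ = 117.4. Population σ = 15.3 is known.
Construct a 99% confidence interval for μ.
(114.68, 120.12)

z-interval (σ known):
z* = 2.576 for 99% confidence

Margin of error = z* · σ/√n = 2.576 · 15.3/√210 = 2.72

CI: (117.4 - 2.72, 117.4 + 2.72) = (114.68, 120.12)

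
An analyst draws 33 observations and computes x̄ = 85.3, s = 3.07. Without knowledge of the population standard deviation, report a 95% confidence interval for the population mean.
(84.21, 86.39)

t-interval (σ unknown):
df = n - 1 = 32
t* = 2.037 for 95% confidence

Margin of error = t* · s/√n = 2.037 · 3.07/√33 = 1.09

CI: (84.21, 86.39)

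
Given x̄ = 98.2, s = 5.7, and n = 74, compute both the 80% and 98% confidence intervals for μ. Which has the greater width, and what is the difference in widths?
98% CI is wider by 1.44

df = 73
80% CI: t* = 1.293, (97.34, 99.06), width = 2 · t* · s/√n = 1.71
98% CI: t* = 2.379, (96.62, 99.78), width = 2 · t* · s/√n = 3.15

The 98% CI is wider by 3.15 - 1.71 = 1.44.
Higher confidence requires a wider interval.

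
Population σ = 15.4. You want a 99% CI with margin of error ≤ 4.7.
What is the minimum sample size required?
n ≥ 72

For margin E ≤ 4.7:
n ≥ (z* · σ / E)²
n ≥ (2.576 · 15.4 / 4.7)²
n ≥ 71.24

Minimum n = 72 (rounding up)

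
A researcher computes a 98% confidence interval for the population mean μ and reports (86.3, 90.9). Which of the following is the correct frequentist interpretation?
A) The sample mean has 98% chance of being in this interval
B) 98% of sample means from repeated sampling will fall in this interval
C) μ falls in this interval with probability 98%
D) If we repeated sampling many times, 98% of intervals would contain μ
D

A) Wrong — x̄ is observed and sits in the interval by construction.
B) Wrong — coverage applies to intervals containing μ, not to future x̄ values.
C) Wrong — μ is fixed; the randomness lives in the interval, not in μ.
D) Correct — this is the frequentist long-run coverage interpretation.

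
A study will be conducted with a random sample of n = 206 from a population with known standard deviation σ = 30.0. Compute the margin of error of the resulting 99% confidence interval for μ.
Margin of error = 5.38

Margin of error = z* · σ/√n
= 2.576 · 30.0/√206
= 2.576 · 30.0/14.3527
= 5.38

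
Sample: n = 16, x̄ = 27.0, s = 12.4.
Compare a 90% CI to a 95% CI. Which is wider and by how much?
95% CI is wider by 2.34

df = 15
90% CI: t* = 1.753, (21.57, 32.43), width = 2 · t* · s/√n = 10.87
95% CI: t* = 2.131, (20.39, 33.61), width = 2 · t* · s/√n = 13.21

The 95% CI is wider by 13.21 - 10.87 = 2.34.
Higher confidence requires a wider interval.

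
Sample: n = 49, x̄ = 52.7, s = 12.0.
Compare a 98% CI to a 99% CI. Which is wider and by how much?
99% CI is wider by 0.95

df = 48
98% CI: t* = 2.407, (48.57, 56.83), width = 2 · t* · s/√n = 8.25
99% CI: t* = 2.682, (48.10, 57.30), width = 2 · t* · s/√n = 9.20

The 99% CI is wider by 9.20 - 8.25 = 0.95.
Higher confidence requires a wider interval.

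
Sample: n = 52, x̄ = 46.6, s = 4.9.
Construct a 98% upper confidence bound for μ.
μ ≤ 48.03

Upper bound (one-sided):
t* = 2.108 (one-sided for 98%)
Upper bound = x̄ + t* · s/√n = 46.6 + 2.108 · 4.9/√52 = 48.03

We are 98% confident that μ ≤ 48.03.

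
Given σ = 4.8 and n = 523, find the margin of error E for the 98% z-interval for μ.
Margin of error = 0.49

Margin of error = z* · σ/√n
= 2.326 · 4.8/√523
= 2.326 · 4.8/22.8692
= 0.49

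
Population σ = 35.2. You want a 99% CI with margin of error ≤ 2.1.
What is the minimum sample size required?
n ≥ 1865

For margin E ≤ 2.1:
n ≥ (z* · σ / E)²
n ≥ (2.576 · 35.2 / 2.1)²
n ≥ 1864.40

Minimum n = 1865 (rounding up)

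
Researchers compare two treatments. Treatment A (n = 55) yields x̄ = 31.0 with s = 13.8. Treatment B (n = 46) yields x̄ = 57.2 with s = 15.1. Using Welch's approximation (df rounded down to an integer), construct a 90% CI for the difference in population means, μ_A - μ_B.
(-31.02, -21.38)

Difference: x̄₁ - x̄₂ = -26.20
SE = √(s₁²/n₁ + s₂²/n₂) = √(13.8²/55 + 15.1²/46) = 2.9016
df = 92.30 → 92 (Welch–Satterthwaite, rounded down)
t* = 1.662

CI: -26.20 ± 1.662 · 2.9016 = -26.20 ± 4.82 = (-31.02, -21.38)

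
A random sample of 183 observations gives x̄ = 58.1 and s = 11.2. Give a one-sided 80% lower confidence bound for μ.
μ ≥ 57.40

Lower bound (one-sided):
t* = 0.844 (one-sided for 80%)
Lower bound = x̄ - t* · s/√n = 58.1 - 0.844 · 11.2/√183 = 57.40

We are 80% confident that μ ≥ 57.40.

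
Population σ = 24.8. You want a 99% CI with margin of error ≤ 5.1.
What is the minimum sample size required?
n ≥ 157

For margin E ≤ 5.1:
n ≥ (z* · σ / E)²
n ≥ (2.576 · 24.8 / 5.1)²
n ≥ 156.91

Minimum n = 157 (rounding up)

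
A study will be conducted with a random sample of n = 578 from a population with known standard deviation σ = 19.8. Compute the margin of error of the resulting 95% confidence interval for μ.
Margin of error = 1.61

Margin of error = z* · σ/√n
= 1.960 · 19.8/√578
= 1.960 · 19.8/24.0416
= 1.61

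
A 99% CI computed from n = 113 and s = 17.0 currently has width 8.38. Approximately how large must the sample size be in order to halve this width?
n ≈ 452

CI width ∝ 1/√n
To reduce width by factor 2, need √n to grow by 2 → need 2² = 4 times as many samples.

Current: n = 113, width = 8.38
New: n = 452, width ≈ 4.14

Width reduced by factor of 8.38/4.14 = 2.02.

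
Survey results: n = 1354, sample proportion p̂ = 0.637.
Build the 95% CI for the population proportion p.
(0.611, 0.663)

Proportion CI:
SE = √(p̂(1-p̂)/n) = √(0.637 · 0.363 / 1354) = 0.01307

z* = 1.960
Margin = z* · SE = 1.960 · 0.01307 = 0.0256

CI: 0.637 ± 0.0256 = (0.611, 0.663)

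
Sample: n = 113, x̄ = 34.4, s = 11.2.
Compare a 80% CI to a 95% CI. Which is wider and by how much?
95% CI is wider by 1.45

df = 112
80% CI: t* = 1.289, (33.04, 35.76), width = 2 · t* · s/√n = 2.72
95% CI: t* = 1.981, (32.31, 36.49), width = 2 · t* · s/√n = 4.17

The 95% CI is wider by 4.17 - 2.72 = 1.45.
Higher confidence requires a wider interval.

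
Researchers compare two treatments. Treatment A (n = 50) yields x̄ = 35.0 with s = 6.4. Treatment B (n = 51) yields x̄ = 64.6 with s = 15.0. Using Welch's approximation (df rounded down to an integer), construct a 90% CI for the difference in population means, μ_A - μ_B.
(-33.41, -25.79)

Difference: x̄₁ - x̄₂ = -29.60
SE = √(s₁²/n₁ + s₂²/n₂) = √(6.4²/50 + 15.0²/51) = 2.2871
df = 67.90 → 67 (Welch–Satterthwaite, rounded down)
t* = 1.668

CI: -29.60 ± 1.668 · 2.2871 = -29.60 ± 3.81 = (-33.41, -25.79)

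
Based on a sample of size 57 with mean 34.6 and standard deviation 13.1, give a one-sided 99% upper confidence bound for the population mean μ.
μ ≤ 38.76

Upper bound (one-sided):
t* = 2.395 (one-sided for 99%)
Upper bound = x̄ + t* · s/√n = 34.6 + 2.395 · 13.1/√57 = 38.76

We are 99% confident that μ ≤ 38.76.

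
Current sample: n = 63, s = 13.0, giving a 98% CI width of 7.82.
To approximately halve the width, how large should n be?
n ≈ 252

CI width ∝ 1/√n
To reduce width by factor 2, need √n to grow by 2 → need 2² = 4 times as many samples.

Current: n = 63, width = 7.82
New: n = 252, width ≈ 3.83

Width reduced by factor of 7.82/3.83 = 2.04.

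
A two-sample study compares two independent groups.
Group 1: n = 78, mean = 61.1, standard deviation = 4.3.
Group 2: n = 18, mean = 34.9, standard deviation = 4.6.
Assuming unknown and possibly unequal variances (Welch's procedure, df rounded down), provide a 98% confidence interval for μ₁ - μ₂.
(23.24, 29.16)

Difference: x̄₁ - x̄₂ = 26.20
SE = √(s₁²/n₁ + s₂²/n₂) = √(4.3²/78 + 4.6²/18) = 1.1885
df = 24.33 → 24 (Welch–Satterthwaite, rounded down)
t* = 2.492

CI: 26.20 ± 2.492 · 1.1885 = 26.20 ± 2.96 = (23.24, 29.16)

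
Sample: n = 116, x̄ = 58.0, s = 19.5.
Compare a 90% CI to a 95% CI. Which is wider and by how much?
95% CI is wider by 1.17

df = 115
90% CI: t* = 1.658, (55.00, 61.00), width = 2 · t* · s/√n = 6.00
95% CI: t* = 1.981, (54.41, 61.59), width = 2 · t* · s/√n = 7.17

The 95% CI is wider by 7.17 - 6.00 = 1.17.
Higher confidence requires a wider interval.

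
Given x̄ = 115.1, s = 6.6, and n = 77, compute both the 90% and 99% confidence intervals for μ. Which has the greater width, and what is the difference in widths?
99% CI is wider by 1.47

df = 76
90% CI: t* = 1.665, (113.85, 116.35), width = 2 · t* · s/√n = 2.50
99% CI: t* = 2.642, (113.11, 117.09), width = 2 · t* · s/√n = 3.97

The 99% CI is wider by 3.97 - 2.50 = 1.47.
Higher confidence requires a wider interval.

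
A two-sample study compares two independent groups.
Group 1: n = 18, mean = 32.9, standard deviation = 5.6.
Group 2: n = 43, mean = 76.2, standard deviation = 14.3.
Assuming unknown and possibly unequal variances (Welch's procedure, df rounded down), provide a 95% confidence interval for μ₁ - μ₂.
(-48.40, -38.20)

Difference: x̄₁ - x̄₂ = -43.30
SE = √(s₁²/n₁ + s₂²/n₂) = √(5.6²/18 + 14.3²/43) = 2.5491
df = 58.89 → 58 (Welch–Satterthwaite, rounded down)
t* = 2.002

CI: -43.30 ± 2.002 · 2.5491 = -43.30 ± 5.10 = (-48.40, -38.20)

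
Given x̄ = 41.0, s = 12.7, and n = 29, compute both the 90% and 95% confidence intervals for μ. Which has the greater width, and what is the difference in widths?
95% CI is wider by 1.64

df = 28
90% CI: t* = 1.701, (36.99, 45.01), width = 2 · t* · s/√n = 8.02
95% CI: t* = 2.048, (36.17, 45.83), width = 2 · t* · s/√n = 9.66

The 95% CI is wider by 9.66 - 8.02 = 1.64.
Higher confidence requires a wider interval.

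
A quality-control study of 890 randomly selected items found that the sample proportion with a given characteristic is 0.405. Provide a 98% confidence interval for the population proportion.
(0.367, 0.443)

Proportion CI:
SE = √(p̂(1-p̂)/n) = √(0.405 · 0.595 / 890) = 0.01645

z* = 2.326
Margin = z* · SE = 2.326 · 0.01645 = 0.0383

CI: 0.405 ± 0.0383 = (0.367, 0.443)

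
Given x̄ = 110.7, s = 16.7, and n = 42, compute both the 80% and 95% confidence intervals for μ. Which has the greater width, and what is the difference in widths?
95% CI is wider by 3.69

df = 41
80% CI: t* = 1.303, (107.34, 114.06), width = 2 · t* · s/√n = 6.72
95% CI: t* = 2.020, (105.49, 115.91), width = 2 · t* · s/√n = 10.41

The 95% CI is wider by 10.41 - 6.72 = 3.69.
Higher confidence requires a wider interval.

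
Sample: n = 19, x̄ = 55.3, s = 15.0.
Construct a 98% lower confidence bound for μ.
μ ≥ 47.68

Lower bound (one-sided):
t* = 2.214 (one-sided for 98%)
Lower bound = x̄ - t* · s/√n = 55.3 - 2.214 · 15.0/√19 = 47.68

We are 98% confident that μ ≥ 47.68.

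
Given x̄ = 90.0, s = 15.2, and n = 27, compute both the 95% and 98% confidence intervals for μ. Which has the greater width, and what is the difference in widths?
98% CI is wider by 2.47

df = 26
95% CI: t* = 2.056, (83.99, 96.01), width = 2 · t* · s/√n = 12.03
98% CI: t* = 2.479, (82.75, 97.25), width = 2 · t* · s/√n = 14.50

The 98% CI is wider by 14.50 - 12.03 = 2.47.
Higher confidence requires a wider interval.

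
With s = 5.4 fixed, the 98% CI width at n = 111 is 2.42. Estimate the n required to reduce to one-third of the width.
n ≈ 999

CI width ∝ 1/√n
To reduce width by factor 3, need √n to grow by 3 → need 3² = 9 times as many samples.

Current: n = 111, width = 2.42
New: n = 999, width ≈ 0.80

Width reduced by factor of 2.42/0.80 = 3.02.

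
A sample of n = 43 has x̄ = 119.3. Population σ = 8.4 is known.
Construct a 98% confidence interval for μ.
(116.32, 122.28)

z-interval (σ known):
z* = 2.326 for 98% confidence

Margin of error = z* · σ/√n = 2.326 · 8.4/√43 = 2.98

CI: (119.3 - 2.98, 119.3 + 2.98) = (116.32, 122.28)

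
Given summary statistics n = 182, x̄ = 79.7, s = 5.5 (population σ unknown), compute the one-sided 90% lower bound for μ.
μ ≥ 79.18

Lower bound (one-sided):
t* = 1.286 (one-sided for 90%)
Lower bound = x̄ - t* · s/√n = 79.7 - 1.286 · 5.5/√182 = 79.18

We are 90% confident that μ ≥ 79.18.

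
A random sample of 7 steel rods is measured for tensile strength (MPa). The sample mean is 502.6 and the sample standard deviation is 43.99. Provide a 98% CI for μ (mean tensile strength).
(450.34, 554.86)

t-interval (σ unknown):
df = n - 1 = 6
t* = 3.143 for 98% confidence

Margin of error = t* · s/√n = 3.143 · 43.99/√7 = 52.26

CI: (450.34, 554.86)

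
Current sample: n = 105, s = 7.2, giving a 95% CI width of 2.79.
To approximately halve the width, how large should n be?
n ≈ 420

CI width ∝ 1/√n
To reduce width by factor 2, need √n to grow by 2 → need 2² = 4 times as many samples.

Current: n = 105, width = 2.79
New: n = 420, width ≈ 1.38

Width reduced by factor of 2.79/1.38 = 2.02.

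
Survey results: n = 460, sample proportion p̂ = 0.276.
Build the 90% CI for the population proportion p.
(0.242, 0.310)

Proportion CI:
SE = √(p̂(1-p̂)/n) = √(0.276 · 0.724 / 460) = 0.02084

z* = 1.645
Margin = z* · SE = 1.645 · 0.02084 = 0.0343

CI: 0.276 ± 0.0343 = (0.242, 0.310)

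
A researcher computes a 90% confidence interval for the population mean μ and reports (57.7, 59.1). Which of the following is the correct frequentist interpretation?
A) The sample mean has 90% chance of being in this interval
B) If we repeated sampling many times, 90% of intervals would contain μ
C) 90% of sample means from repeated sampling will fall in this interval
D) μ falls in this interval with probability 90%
B

A) Wrong — x̄ is observed and sits in the interval by construction.
B) Correct — this is the frequentist long-run coverage interpretation.
C) Wrong — coverage applies to intervals containing μ, not to future x̄ values.
D) Wrong — μ is fixed; the randomness lives in the interval, not in μ.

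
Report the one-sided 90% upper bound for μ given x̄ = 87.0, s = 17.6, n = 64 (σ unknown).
μ ≤ 89.85

Upper bound (one-sided):
t* = 1.295 (one-sided for 90%)
Upper bound = x̄ + t* · s/√n = 87.0 + 1.295 · 17.6/√64 = 89.85

We are 90% confident that μ ≤ 89.85.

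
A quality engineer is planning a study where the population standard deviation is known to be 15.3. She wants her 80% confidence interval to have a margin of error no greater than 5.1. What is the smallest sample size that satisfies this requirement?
n ≥ 15

For margin E ≤ 5.1:
n ≥ (z* · σ / E)²
n ≥ (1.282 · 15.3 / 5.1)²
n ≥ 14.79

Minimum n = 15 (rounding up)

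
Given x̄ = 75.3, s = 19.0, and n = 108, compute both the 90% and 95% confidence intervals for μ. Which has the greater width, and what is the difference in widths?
95% CI is wider by 1.18

df = 107
90% CI: t* = 1.659, (72.27, 78.33), width = 2 · t* · s/√n = 6.07
95% CI: t* = 1.982, (71.68, 78.92), width = 2 · t* · s/√n = 7.25

The 95% CI is wider by 7.25 - 6.07 = 1.18.
Higher confidence requires a wider interval.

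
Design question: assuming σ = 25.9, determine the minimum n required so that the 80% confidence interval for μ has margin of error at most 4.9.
n ≥ 46

For margin E ≤ 4.9:
n ≥ (z* · σ / E)²
n ≥ (1.282 · 25.9 / 4.9)²
n ≥ 45.92

Minimum n = 46 (rounding up)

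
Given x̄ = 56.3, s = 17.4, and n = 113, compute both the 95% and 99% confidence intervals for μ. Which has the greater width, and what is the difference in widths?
99% CI is wider by 2.09

df = 112
95% CI: t* = 1.981, (53.06, 59.54), width = 2 · t* · s/√n = 6.49
99% CI: t* = 2.620, (52.01, 60.59), width = 2 · t* · s/√n = 8.58

The 99% CI is wider by 8.58 - 6.49 = 2.09.
Higher confidence requires a wider interval.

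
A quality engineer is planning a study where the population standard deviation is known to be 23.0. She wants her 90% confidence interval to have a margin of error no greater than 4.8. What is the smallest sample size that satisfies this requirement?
n ≥ 63

For margin E ≤ 4.8:
n ≥ (z* · σ / E)²
n ≥ (1.645 · 23.0 / 4.8)²
n ≥ 62.13

Minimum n = 63 (rounding up)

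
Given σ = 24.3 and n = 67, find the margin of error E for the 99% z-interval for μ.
Margin of error = 7.65

Margin of error = z* · σ/√n
= 2.576 · 24.3/√67
= 2.576 · 24.3/8.1854
= 7.65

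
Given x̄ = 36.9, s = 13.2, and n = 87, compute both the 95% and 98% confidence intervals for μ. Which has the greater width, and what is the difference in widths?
98% CI is wider by 1.08

df = 86
95% CI: t* = 1.988, (34.09, 39.71), width = 2 · t* · s/√n = 5.63
98% CI: t* = 2.370, (33.55, 40.25), width = 2 · t* · s/√n = 6.71

The 98% CI is wider by 6.71 - 5.63 = 1.08.
Higher confidence requires a wider interval.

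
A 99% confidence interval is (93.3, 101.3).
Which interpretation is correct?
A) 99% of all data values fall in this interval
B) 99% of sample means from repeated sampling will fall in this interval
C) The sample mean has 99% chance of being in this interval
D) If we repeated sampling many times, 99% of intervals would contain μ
D

A) Wrong — a CI is about the parameter μ, not individual data values.
B) Wrong — coverage applies to intervals containing μ, not to future x̄ values.
C) Wrong — x̄ is observed and sits in the interval by construction.
D) Correct — this is the frequentist long-run coverage interpretation.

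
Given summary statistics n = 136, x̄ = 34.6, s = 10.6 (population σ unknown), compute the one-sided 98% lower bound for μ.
μ ≥ 32.71

Lower bound (one-sided):
t* = 2.074 (one-sided for 98%)
Lower bound = x̄ - t* · s/√n = 34.6 - 2.074 · 10.6/√136 = 32.71

We are 98% confident that μ ≥ 32.71.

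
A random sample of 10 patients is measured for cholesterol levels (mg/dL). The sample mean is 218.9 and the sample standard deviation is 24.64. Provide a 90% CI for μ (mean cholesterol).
(204.62, 233.18)

t-interval (σ unknown):
df = n - 1 = 9
t* = 1.833 for 90% confidence

Margin of error = t* · s/√n = 1.833 · 24.64/√10 = 14.28

CI: (204.62, 233.18)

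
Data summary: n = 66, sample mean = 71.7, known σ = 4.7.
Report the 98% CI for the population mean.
(70.35, 73.05)

z-interval (σ known):
z* = 2.326 for 98% confidence

Margin of error = z* · σ/√n = 2.326 · 4.7/√66 = 1.35

CI: (71.7 - 1.35, 71.7 + 1.35) = (70.35, 73.05)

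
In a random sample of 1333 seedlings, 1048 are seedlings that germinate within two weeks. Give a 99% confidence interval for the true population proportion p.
(0.757, 0.815)

Proportion CI:
p̂ = 1048/1333 = 0.78620
SE = √(p̂(1-p̂)/n) = √(0.78620 · 0.21380 / 1333) = 0.01123

z* = 2.576
Margin = z* · SE = 2.576 · 0.01123 = 0.0289

CI: 0.78620 ± 0.0289 = (0.757, 0.815)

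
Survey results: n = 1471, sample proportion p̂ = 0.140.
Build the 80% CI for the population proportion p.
(0.128, 0.152)

Proportion CI:
SE = √(p̂(1-p̂)/n) = √(0.140 · 0.860 / 1471) = 0.00905

z* = 1.282
Margin = z* · SE = 1.282 · 0.00905 = 0.0116

CI: 0.140 ± 0.0116 = (0.128, 0.152)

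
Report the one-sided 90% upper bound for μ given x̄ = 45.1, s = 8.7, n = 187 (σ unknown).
μ ≤ 45.92

Upper bound (one-sided):
t* = 1.286 (one-sided for 90%)
Upper bound = x̄ + t* · s/√n = 45.1 + 1.286 · 8.7/√187 = 45.92

We are 90% confident that μ ≤ 45.92.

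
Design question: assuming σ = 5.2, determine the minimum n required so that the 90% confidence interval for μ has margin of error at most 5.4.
n ≥ 3

For margin E ≤ 5.4:
n ≥ (z* · σ / E)²
n ≥ (1.645 · 5.2 / 5.4)²
n ≥ 2.51

Minimum n = 3 (rounding up)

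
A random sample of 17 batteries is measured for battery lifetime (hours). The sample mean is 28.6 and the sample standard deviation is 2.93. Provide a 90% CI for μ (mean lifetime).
(27.36, 29.84)

t-interval (σ unknown):
df = n - 1 = 16
t* = 1.746 for 90% confidence

Margin of error = t* · s/√n = 1.746 · 2.93/√17 = 1.24

CI: (27.36, 29.84)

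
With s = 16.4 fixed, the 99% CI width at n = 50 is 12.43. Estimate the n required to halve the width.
n ≈ 200

CI width ∝ 1/√n
To reduce width by factor 2, need √n to grow by 2 → need 2² = 4 times as many samples.

Current: n = 50, width = 12.43
New: n = 200, width ≈ 6.03

Width reduced by factor of 12.43/6.03 = 2.06.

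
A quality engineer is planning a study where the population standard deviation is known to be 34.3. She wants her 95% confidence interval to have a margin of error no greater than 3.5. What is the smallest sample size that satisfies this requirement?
n ≥ 369

For margin E ≤ 3.5:
n ≥ (z* · σ / E)²
n ≥ (1.960 · 34.3 / 3.5)²
n ≥ 368.95

Minimum n = 369 (rounding up)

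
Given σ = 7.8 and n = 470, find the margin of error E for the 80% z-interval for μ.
Margin of error = 0.46

Margin of error = z* · σ/√n
= 1.282 · 7.8/√470
= 1.282 · 7.8/21.6795
= 0.46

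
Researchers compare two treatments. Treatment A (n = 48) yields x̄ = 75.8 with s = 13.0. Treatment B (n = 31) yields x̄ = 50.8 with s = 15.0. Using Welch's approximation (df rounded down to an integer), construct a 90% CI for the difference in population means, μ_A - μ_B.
(19.51, 30.49)

Difference: x̄₁ - x̄₂ = 25.00
SE = √(s₁²/n₁ + s₂²/n₂) = √(13.0²/48 + 15.0²/31) = 3.2831
df = 57.52 → 57 (Welch–Satterthwaite, rounded down)
t* = 1.672

CI: 25.00 ± 1.672 · 3.2831 = 25.00 ± 5.49 = (19.51, 30.49)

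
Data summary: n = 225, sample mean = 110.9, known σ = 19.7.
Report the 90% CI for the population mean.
(108.74, 113.06)

z-interval (σ known):
z* = 1.645 for 90% confidence

Margin of error = z* · σ/√n = 1.645 · 19.7/√225 = 2.16

CI: (110.9 - 2.16, 110.9 + 2.16) = (108.74, 113.06)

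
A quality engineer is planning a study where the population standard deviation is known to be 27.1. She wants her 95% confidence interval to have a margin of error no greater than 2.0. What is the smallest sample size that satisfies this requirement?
n ≥ 706

For margin E ≤ 2.0:
n ≥ (z* · σ / E)²
n ≥ (1.960 · 27.1 / 2.0)²
n ≥ 705.33

Minimum n = 706 (rounding up)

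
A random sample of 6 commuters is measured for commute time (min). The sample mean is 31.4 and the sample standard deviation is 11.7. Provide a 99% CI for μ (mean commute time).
(12.14, 50.66)

t-interval (σ unknown):
df = n - 1 = 5
t* = 4.032 for 99% confidence

Margin of error = t* · s/√n = 4.032 · 11.7/√6 = 19.26

CI: (12.14, 50.66)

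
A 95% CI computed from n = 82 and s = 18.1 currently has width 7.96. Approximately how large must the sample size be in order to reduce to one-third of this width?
n ≈ 738

CI width ∝ 1/√n
To reduce width by factor 3, need √n to grow by 3 → need 3² = 9 times as many samples.

Current: n = 82, width = 7.96
New: n = 738, width ≈ 2.62

Width reduced by factor of 7.96/2.62 = 3.04.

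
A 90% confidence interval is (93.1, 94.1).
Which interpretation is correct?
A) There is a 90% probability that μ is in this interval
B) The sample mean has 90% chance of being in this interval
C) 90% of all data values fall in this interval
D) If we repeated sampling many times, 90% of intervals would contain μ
D

A) Wrong — μ is fixed; the randomness lives in the interval, not in μ.
B) Wrong — x̄ is observed and sits in the interval by construction.
C) Wrong — a CI is about the parameter μ, not individual data values.
D) Correct — this is the frequentist long-run coverage interpretation.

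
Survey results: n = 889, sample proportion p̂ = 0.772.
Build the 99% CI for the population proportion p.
(0.736, 0.808)

Proportion CI:
SE = √(p̂(1-p̂)/n) = √(0.772 · 0.228 / 889) = 0.01407

z* = 2.576
Margin = z* · SE = 2.576 · 0.01407 = 0.0362

CI: 0.772 ± 0.0362 = (0.736, 0.808)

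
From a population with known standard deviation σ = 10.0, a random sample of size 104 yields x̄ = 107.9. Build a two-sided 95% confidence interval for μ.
(105.98, 109.82)

z-interval (σ known):
z* = 1.960 for 95% confidence

Margin of error = z* · σ/√n = 1.960 · 10.0/√104 = 1.92

CI: (107.9 - 1.92, 107.9 + 1.92) = (105.98, 109.82)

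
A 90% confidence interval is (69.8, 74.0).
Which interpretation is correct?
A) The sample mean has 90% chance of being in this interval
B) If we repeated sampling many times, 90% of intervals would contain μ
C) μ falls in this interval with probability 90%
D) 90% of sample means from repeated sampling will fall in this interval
B

A) Wrong — x̄ is observed and sits in the interval by construction.
B) Correct — this is the frequentist long-run coverage interpretation.
C) Wrong — μ is fixed; the randomness lives in the interval, not in μ.
D) Wrong — coverage applies to intervals containing μ, not to future x̄ values.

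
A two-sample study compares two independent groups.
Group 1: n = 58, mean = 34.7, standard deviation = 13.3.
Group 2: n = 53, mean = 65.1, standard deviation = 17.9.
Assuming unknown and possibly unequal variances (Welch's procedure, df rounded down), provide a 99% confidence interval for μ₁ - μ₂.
(-38.33, -22.47)

Difference: x̄₁ - x̄₂ = -30.40
SE = √(s₁²/n₁ + s₂²/n₂) = √(13.3²/58 + 17.9²/53) = 3.0158
df = 95.52 → 95 (Welch–Satterthwaite, rounded down)
t* = 2.629

CI: -30.40 ± 2.629 · 3.0158 = -30.40 ± 7.93 = (-38.33, -22.47)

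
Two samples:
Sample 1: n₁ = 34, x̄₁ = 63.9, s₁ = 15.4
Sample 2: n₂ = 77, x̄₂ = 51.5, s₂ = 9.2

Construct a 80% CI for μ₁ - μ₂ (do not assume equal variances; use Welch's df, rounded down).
(8.70, 16.10)

Difference: x̄₁ - x̄₂ = 12.40
SE = √(s₁²/n₁ + s₂²/n₂) = √(15.4²/34 + 9.2²/77) = 2.8416
df = 43.75 → 43 (Welch–Satterthwaite, rounded down)
t* = 1.302

CI: 12.40 ± 1.302 · 2.8416 = 12.40 ± 3.70 = (8.70, 16.10)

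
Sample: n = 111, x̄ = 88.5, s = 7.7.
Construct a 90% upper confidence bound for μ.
μ ≤ 89.44

Upper bound (one-sided):
t* = 1.289 (one-sided for 90%)
Upper bound = x̄ + t* · s/√n = 88.5 + 1.289 · 7.7/√111 = 89.44

We are 90% confident that μ ≤ 89.44.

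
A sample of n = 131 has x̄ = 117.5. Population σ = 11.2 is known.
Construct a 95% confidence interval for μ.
(115.58, 119.42)

z-interval (σ known):
z* = 1.960 for 95% confidence

Margin of error = z* · σ/√n = 1.960 · 11.2/√131 = 1.92

CI: (117.5 - 1.92, 117.5 + 1.92) = (115.58, 119.42)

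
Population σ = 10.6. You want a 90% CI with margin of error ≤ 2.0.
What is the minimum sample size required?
n ≥ 77

For margin E ≤ 2.0:
n ≥ (z* · σ / E)²
n ≥ (1.645 · 10.6 / 2.0)²
n ≥ 76.01

Minimum n = 77 (rounding up)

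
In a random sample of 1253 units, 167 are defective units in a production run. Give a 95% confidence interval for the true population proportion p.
(0.114, 0.152)

Proportion CI:
p̂ = 167/1253 = 0.13328
SE = √(p̂(1-p̂)/n) = √(0.13328 · 0.86672 / 1253) = 0.00960

z* = 1.960
Margin = z* · SE = 1.960 · 0.00960 = 0.0188

CI: 0.13328 ± 0.0188 = (0.114, 0.152)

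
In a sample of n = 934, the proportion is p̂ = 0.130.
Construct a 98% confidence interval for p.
(0.104, 0.156)

Proportion CI:
SE = √(p̂(1-p̂)/n) = √(0.130 · 0.870 / 934) = 0.01100

z* = 2.326
Margin = z* · SE = 2.326 · 0.01100 = 0.0256

CI: 0.130 ± 0.0256 = (0.104, 0.156)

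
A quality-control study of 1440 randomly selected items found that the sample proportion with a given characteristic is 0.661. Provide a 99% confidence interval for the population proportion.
(0.629, 0.693)

Proportion CI:
SE = √(p̂(1-p̂)/n) = √(0.661 · 0.339 / 1440) = 0.01247

z* = 2.576
Margin = z* · SE = 2.576 · 0.01247 = 0.0321

CI: 0.661 ± 0.0321 = (0.629, 0.693)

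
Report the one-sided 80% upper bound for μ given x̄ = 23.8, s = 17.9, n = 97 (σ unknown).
μ ≤ 25.34

Upper bound (one-sided):
t* = 0.845 (one-sided for 80%)
Upper bound = x̄ + t* · s/√n = 23.8 + 0.845 · 17.9/√97 = 25.34

We are 80% confident that μ ≤ 25.34.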